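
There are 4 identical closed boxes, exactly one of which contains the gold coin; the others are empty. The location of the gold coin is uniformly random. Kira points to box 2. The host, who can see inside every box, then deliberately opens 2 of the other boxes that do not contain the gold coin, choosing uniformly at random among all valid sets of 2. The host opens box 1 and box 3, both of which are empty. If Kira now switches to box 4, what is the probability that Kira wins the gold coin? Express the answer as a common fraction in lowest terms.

Consider each possible location of the gold coin in turn.
If it is in either of boxes 1 and 3 (prior 1/4 each): that box was opened and seen not to hold the prize — ruled out; weight (1/4)·0 = 0 each.
If it is in box 2 (prior 1/4): the host has 3 equally likely choices, so probability 1/3; weight (1/4)·(1/3) = 1/12.
If it is in box 4 (prior 1/4): the host has no choice, probability 1; weight (1/4)·1 = 1/4.
The weights sum to 1/3.
So P(the gold coin in box 4 | the host opened box 1 and box 3) = (1/4) / (1/3) = 3/4.

3/4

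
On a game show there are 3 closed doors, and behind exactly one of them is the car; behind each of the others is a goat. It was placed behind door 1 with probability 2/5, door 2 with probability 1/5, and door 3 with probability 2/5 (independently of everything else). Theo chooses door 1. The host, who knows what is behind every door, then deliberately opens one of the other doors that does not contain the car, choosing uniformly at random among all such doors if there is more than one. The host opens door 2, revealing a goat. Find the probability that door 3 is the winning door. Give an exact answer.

2/3

Condition on the true location of the car.
If it is behind door 1 (prior 2/5): the host has 2 equally likely choices, so probability 1/2; weight (2/5)·(1/2) = 1/5.
If it is behind door 2 (prior 1/5): the host opened door 2, so this case is ruled out; weight (1/5)·0 = 0.
If it is behind door 3 (prior 2/5): the host has no choice, probability 1; weight (2/5)·1 = 2/5.
The weights sum to 3/5.
So P(the car behind door 3 | the host opened door 2) = (2/5) / (3/5) = 2/3.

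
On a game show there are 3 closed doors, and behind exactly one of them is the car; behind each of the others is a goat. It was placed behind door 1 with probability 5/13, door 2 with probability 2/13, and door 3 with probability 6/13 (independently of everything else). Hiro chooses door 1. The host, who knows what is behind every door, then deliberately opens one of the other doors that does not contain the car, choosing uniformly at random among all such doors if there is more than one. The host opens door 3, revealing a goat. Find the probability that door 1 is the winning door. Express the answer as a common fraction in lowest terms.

5/9

Consider each possible location of the car in turn.
If it is behind door 1 (prior 5/13): the host has 2 equally likely choices, so probability 1/2; weight (5/13)·(1/2) = 5/26.
If it is behind door 2 (prior 2/13): the host has no choice, probability 1; weight (2/13)·1 = 2/13.
If it is behind door 3 (prior 6/13): the host opened door 3, so this case is ruled out; weight (6/13)·0 = 0.
The weights sum to 9/26.
So P(the car behind door 1 | the host opened door 3) = (5/26) / (9/26) = 5/9.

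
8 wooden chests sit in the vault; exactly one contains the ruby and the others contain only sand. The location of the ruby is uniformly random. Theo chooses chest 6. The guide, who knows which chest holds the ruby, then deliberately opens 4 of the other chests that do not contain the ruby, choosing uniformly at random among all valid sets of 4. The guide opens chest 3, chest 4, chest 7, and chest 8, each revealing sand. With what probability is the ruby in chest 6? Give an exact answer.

Condition on the true location of the ruby.
If it is in any of chests 1, 2, and 5 (prior 1/8 each): the guide has 15 equally likely choices, so probability 1/15; weight (1/8)·(1/15) = 1/120 each.
If it is in any of chests 3, 4, 7, and 8 (prior 1/8 each): that chest was opened and seen not to hold the prize — ruled out; weight (1/8)·0 = 0 each.
If it is in chest 6 (prior 1/8): the guide has 35 equally likely choices, so probability 1/35; weight (1/8)·(1/35) = 1/280.
The weights sum to 1/35.
So P(the ruby in chest 6 | the guide opened chest 3, chest 4, chest 7, and chest 8) = (1/280) / (1/35) = 1/8.

1/8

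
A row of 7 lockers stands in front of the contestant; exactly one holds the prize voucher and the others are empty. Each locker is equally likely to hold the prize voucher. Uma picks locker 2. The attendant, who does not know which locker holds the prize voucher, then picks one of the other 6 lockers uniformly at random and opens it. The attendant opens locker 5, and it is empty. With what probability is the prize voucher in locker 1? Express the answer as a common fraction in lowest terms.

Consider each possible location of the prize voucher in turn.
If it is in any of lockers 1, 2, 3, 4, 6, and 7 (prior 1/7 each): the attendant picks locker 5 with probability 1/6 regardless, and it is not the prize; weight (1/7)·(1/6) = 1/42 each.
If it is in locker 5 (prior 1/7): the attendant opened locker 5, so this case is ruled out; weight (1/7)·0 = 0.
The weights sum to 1/7.
So P(the prize voucher in locker 1 | the attendant opened locker 5) = (1/42) / (1/7) = 1/6.

1/6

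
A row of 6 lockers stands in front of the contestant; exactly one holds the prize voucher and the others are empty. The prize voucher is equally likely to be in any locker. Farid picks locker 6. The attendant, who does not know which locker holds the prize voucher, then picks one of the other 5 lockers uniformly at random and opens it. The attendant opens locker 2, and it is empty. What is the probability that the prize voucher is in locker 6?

1/5

Apply Bayes' rule, conditioning on where the prize voucher actually is.
If it is in any of lockers 1, 3, 4, 5, and 6 (prior 1/6 each): the attendant picks locker 2 with probability 1/5 regardless, and it is not the prize; weight (1/6)·(1/5) = 1/30 each.
If it is in locker 2 (prior 1/6): the attendant opened locker 2, so this case is ruled out; weight (1/6)·0 = 0.
The weights sum to 1/6.
So P(the prize voucher in locker 6 | the attendant opened locker 2) = (1/30) / (1/6) = 1/5.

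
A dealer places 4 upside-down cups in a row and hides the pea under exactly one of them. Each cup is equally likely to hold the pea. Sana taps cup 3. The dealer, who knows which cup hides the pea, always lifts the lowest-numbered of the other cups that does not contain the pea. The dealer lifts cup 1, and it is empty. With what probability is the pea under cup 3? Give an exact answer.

Condition on the true location of the pea.
If it is under cup 1 (prior 1/4): the dealer opened cup 1, so this case is ruled out; weight (1/4)·0 = 0.
If it is under any of cups 2, 3, and 4 (prior 1/4 each): cup 1 is the lowest-numbered option available, probability 1; weight (1/4)·1 = 1/4 each.
The weights sum to 3/4.
So P(the pea under cup 3 | the dealer opened cup 1) = (1/4) / (3/4) = 1/3.

1/3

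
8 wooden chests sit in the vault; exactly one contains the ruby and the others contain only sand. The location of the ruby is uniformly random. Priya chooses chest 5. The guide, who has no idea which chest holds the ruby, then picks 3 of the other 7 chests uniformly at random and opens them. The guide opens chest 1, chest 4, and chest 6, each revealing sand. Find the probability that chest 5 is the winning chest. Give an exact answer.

1/5

Apply Bayes' rule, conditioning on where the ruby actually is.
If it is in any of chests 1, 4, and 6 (prior 1/8 each): that chest was opened and seen not to hold the prize — ruled out; weight (1/8)·0 = 0 each.
If it is in any of chests 2, 3, 5, 7, and 8 (prior 1/8 each): the guide picks exactly this set with probability 1/35 regardless, and none is the prize; weight (1/8)·(1/35) = 1/280 each.
The weights sum to 1/56.
So P(the ruby in chest 5 | the guide opened chest 1, chest 4, and chest 6) = (1/280) / (1/56) = 1/5.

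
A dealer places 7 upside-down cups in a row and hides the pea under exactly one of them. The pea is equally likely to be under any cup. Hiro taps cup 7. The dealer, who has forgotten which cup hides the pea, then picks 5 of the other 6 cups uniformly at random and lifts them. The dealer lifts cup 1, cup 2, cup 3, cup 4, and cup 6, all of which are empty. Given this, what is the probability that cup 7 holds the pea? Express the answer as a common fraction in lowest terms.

1/2

Consider each possible location of the pea in turn.
If it is under any of cups 1, 2, 3, 4, and 6 (prior 1/7 each): that cup was opened and seen not to hold the prize — ruled out; weight (1/7)·0 = 0 each.
If it is under either of cups 5 and 7 (prior 1/7 each): the dealer picks exactly this set with probability 1/6 regardless, and none is the prize; weight (1/7)·(1/6) = 1/42 each.
The weights sum to 1/21.
So P(the pea under cup 7 | the dealer opened cup 1, cup 2, cup 3, cup 4, and cup 6) = (1/42) / (1/21) = 1/2.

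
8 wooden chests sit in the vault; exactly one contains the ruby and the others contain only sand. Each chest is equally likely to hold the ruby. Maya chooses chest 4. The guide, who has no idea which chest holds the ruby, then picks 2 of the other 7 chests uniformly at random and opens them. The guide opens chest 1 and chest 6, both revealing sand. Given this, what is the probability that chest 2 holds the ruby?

Because the guide chose which chests to open without knowing where the ruby is, the choice is independent of the prize location. Learning that none of the 2 opened chests holds the ruby simply rules out those 2 locations and leaves the remaining 6 chests still equally likely by symmetry.
So P(the ruby in chest 2) = 1/6.

1/6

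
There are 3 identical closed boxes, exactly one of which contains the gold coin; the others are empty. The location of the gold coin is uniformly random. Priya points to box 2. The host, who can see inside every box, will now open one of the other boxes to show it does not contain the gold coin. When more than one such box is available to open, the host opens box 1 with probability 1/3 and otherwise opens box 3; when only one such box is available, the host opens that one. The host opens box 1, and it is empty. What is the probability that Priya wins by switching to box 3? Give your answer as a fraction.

Condition on the true location of the gold coin.
If it is in box 1 (prior 1/3): the host opened box 1, so this case is ruled out; weight (1/3)·0 = 0.
If it is in box 2 (prior 1/3): box 1 is available, opened with probability 1/3; weight (1/3)·(1/3) = 1/9.
If it is in box 3 (prior 1/3): only box 1 is available, probability 1; weight (1/3)·1 = 1/3.
The weights sum to 4/9.
So P(the gold coin in box 3 | the host opened box 1) = (1/3) / (4/9) = 3/4.

3/4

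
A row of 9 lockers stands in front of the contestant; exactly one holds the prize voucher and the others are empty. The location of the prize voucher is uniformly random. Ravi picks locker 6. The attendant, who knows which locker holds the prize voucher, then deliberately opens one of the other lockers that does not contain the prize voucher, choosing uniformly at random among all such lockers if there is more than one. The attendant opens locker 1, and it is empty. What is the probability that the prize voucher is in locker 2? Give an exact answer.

Condition on the true location of the prize voucher.
If it is in locker 1 (prior 1/9): the attendant opened locker 1, so this case is ruled out; weight (1/9)·0 = 0.
If it is in any of lockers 2, 3, 4, 5, 7, 8, and 9 (prior 1/9 each): the attendant has 7 equally likely choices, so probability 1/7; weight (1/9)·(1/7) = 1/63 each.
If it is in locker 6 (prior 1/9): the attendant has 8 equally likely choices, so probability 1/8; weight (1/9)·(1/8) = 1/72.
The weights sum to 1/8.
So P(the prize voucher in locker 2 | the attendant opened locker 1) = (1/63) / (1/8) = 8/63.

8/63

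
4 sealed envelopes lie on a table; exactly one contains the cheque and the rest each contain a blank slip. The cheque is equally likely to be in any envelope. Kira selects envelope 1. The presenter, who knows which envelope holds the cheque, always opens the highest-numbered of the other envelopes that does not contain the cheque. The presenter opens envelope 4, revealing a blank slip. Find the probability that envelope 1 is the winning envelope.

Condition on the true location of the cheque.
If it is in any of envelopes 1, 2, and 3 (prior 1/4 each): envelope 4 is the highest-numbered option available, probability 1; weight (1/4)·1 = 1/4 each.
If it is in envelope 4 (prior 1/4): the presenter opened envelope 4, so this case is ruled out; weight (1/4)·0 = 0.
The weights sum to 3/4.
So P(the cheque in envelope 1 | the presenter opened envelope 4) = (1/4) / (3/4) = 1/3.

1/3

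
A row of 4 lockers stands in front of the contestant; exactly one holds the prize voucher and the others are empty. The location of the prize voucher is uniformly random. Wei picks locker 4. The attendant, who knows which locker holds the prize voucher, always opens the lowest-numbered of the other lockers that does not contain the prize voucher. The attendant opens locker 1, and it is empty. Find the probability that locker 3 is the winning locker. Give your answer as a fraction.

Consider each possible location of the prize voucher in turn.
If it is in locker 1 (prior 1/4): the attendant opened locker 1, so this case is ruled out; weight (1/4)·0 = 0.
If it is in any of lockers 2, 3, and 4 (prior 1/4 each): locker 1 is the lowest-numbered option available, probability 1; weight (1/4)·1 = 1/4 each.
The weights sum to 3/4.
So P(the prize voucher in locker 3 | the attendant opened locker 1) = (1/4) / (3/4) = 1/3.

1/3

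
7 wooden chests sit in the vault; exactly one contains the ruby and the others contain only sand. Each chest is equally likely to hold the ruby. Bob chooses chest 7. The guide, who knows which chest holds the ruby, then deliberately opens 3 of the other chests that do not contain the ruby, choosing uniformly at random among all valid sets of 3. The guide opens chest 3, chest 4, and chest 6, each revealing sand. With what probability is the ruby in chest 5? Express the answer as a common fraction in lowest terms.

2/7

Apply Bayes' rule, conditioning on where the ruby actually is.
If it is in any of chests 1, 2, and 5 (prior 1/7 each): the guide has 10 equally likely choices, so probability 1/10; weight (1/7)·(1/10) = 1/70 each.
If it is in any of chests 3, 4, and 6 (prior 1/7 each): that chest was opened and seen not to hold the prize — ruled out; weight (1/7)·0 = 0 each.
If it is in chest 7 (prior 1/7): the guide has 20 equally likely choices, so probability 1/20; weight (1/7)·(1/20) = 1/140.
The weights sum to 1/20.
So P(the ruby in chest 5 | the guide opened chest 3, chest 4, and chest 6) = (1/70) / (1/20) = 2/7.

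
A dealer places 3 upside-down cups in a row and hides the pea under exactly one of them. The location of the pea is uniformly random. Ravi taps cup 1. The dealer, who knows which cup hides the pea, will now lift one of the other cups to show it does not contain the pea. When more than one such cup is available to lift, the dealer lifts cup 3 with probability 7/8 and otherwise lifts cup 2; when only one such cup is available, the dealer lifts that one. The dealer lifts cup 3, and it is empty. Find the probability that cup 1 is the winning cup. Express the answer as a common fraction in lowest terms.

Condition on the true location of the pea.
If it is under cup 1 (prior 1/3): cup 3 is available, opened with probability 7/8; weight (1/3)·(7/8) = 7/24.
If it is under cup 2 (prior 1/3): only cup 3 is available, probability 1; weight (1/3)·1 = 1/3.
If it is under cup 3 (prior 1/3): the dealer opened cup 3, so this case is ruled out; weight (1/3)·0 = 0.
The weights sum to 5/8.
So P(the pea under cup 1 | the dealer opened cup 3) = (7/24) / (5/8) = 7/15.

7/15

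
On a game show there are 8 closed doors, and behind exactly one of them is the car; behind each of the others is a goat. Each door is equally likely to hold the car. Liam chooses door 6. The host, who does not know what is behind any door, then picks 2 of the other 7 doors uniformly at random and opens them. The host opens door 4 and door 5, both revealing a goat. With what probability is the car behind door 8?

1/6

Because the host chose which doors to open without knowing where the car is, the choice is independent of the prize location. Learning that none of the 2 opened doors holds the car simply rules out those 2 locations and leaves the remaining 6 doors still equally likely by symmetry.
So P(the car behind door 8) = 1/6.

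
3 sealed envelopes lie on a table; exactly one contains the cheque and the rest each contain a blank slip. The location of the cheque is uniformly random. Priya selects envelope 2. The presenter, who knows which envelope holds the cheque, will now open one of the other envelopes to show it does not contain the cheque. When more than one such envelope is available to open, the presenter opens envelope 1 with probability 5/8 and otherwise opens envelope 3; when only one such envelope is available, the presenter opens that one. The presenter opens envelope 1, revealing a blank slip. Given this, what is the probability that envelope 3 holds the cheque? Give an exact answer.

Consider each possible location of the cheque in turn.
If it is in envelope 1 (prior 1/3): the presenter opened envelope 1, so this case is ruled out; weight (1/3)·0 = 0.
If it is in envelope 2 (prior 1/3): envelope 1 is available, opened with probability 5/8; weight (1/3)·(5/8) = 5/24.
If it is in envelope 3 (prior 1/3): only envelope 1 is available, probability 1; weight (1/3)·1 = 1/3.
The weights sum to 13/24.
So P(the cheque in envelope 3 | the presenter opened envelope 1) = (1/3) / (13/24) = 8/13.

8/13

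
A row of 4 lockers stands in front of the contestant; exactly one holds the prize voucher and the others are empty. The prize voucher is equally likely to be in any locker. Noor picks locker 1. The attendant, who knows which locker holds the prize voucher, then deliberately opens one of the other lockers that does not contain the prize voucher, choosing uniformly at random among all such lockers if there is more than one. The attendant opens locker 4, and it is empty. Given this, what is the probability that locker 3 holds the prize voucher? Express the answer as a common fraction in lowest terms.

3/8

Condition on the true location of the prize voucher.
If it is in locker 1 (prior 1/4): the attendant has 3 equally likely choices, so probability 1/3; weight (1/4)·(1/3) = 1/12.
If it is in either of lockers 2 and 3 (prior 1/4 each): the attendant has 2 equally likely choices, so probability 1/2; weight (1/4)·(1/2) = 1/8 each.
If it is in locker 4 (prior 1/4): the attendant opened locker 4, so this case is ruled out; weight (1/4)·0 = 0.
The weights sum to 1/3.
So P(the prize voucher in locker 3 | the attendant opened locker 4) = (1/8) / (1/3) = 3/8.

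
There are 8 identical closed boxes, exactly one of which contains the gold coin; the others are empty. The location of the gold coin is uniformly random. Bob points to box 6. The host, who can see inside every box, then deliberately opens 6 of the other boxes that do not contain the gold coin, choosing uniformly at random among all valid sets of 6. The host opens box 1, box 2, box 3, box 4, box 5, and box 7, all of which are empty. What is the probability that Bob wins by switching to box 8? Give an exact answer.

7/8

Condition on the true location of the gold coin.
If it is in any of boxes 1, 2, 3, 4, 5, and 7 (prior 1/8 each): that box was opened and seen not to hold the prize — ruled out; weight (1/8)·0 = 0 each.
If it is in box 6 (prior 1/8): the host has 7 equally likely choices, so probability 1/7; weight (1/8)·(1/7) = 1/56.
If it is in box 8 (prior 1/8): the host has no choice, probability 1; weight (1/8)·1 = 1/8.
The weights sum to 1/7.
So P(the gold coin in box 8 | the host opened box 1, box 2, box 3, box 4, box 5, and box 7) = (1/8) / (1/7) = 7/8.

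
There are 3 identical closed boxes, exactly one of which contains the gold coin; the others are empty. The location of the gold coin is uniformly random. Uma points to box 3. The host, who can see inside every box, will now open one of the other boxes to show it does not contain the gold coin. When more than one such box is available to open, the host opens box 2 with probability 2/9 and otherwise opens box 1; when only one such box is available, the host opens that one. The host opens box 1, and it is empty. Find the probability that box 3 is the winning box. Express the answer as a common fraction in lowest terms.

7/16

Consider each possible location of the gold coin in turn.
If it is in box 1 (prior 1/3): the host opened box 1, so this case is ruled out; weight (1/3)·0 = 0.
If it is in box 2 (prior 1/3): only box 1 is available, probability 1; weight (1/3)·1 = 1/3.
If it is in box 3 (prior 1/3): box 2 is available but not opened, probability 7/9; weight (1/3)·(7/9) = 7/27.
The weights sum to 16/27.
So P(the gold coin in box 3 | the host opened box 1) = (7/27) / (16/27) = 7/16.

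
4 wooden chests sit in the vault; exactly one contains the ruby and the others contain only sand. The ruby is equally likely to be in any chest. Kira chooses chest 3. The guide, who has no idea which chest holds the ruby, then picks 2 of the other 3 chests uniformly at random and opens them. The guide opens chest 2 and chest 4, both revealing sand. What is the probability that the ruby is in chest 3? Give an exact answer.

1/2

Because the guide chose which chests to open without knowing where the ruby is, the choice is independent of the prize location. Learning that none of the 2 opened chests holds the ruby simply rules out those 2 locations and leaves the remaining 2 chests still equally likely by symmetry.
So P(the ruby in chest 3) = 1/2.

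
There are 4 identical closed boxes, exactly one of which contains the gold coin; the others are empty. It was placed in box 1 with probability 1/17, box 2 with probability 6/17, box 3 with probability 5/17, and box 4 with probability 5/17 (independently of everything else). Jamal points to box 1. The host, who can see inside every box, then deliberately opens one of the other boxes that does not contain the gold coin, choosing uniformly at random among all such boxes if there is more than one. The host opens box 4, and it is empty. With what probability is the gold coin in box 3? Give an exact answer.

Condition on the true location of the gold coin.
If it is in box 1 (prior 1/17): the host has 3 equally likely choices, so probability 1/3; weight (1/17)·(1/3) = 1/51.
If it is in box 2 (prior 6/17): the host has 2 equally likely choices, so probability 1/2; weight (6/17)·(1/2) = 3/17.
If it is in box 3 (prior 5/17): the host has 2 equally likely choices, so probability 1/2; weight (5/17)·(1/2) = 5/34.
If it is in box 4 (prior 5/17): the host opened box 4, so this case is ruled out; weight (5/17)·0 = 0.
The weights sum to 35/102.
So P(the gold coin in box 3 | the host opened box 4) = (5/34) / (35/102) = 3/7.

3/7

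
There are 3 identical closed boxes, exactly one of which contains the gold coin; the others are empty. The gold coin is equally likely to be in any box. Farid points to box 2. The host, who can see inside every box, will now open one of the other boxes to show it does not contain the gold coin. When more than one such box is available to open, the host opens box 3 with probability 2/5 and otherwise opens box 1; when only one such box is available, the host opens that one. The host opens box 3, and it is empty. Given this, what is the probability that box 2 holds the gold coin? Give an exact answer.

2/7

Condition on the true location of the gold coin.
If it is in box 1 (prior 1/3): only box 3 is available, probability 1; weight (1/3)·1 = 1/3.
If it is in box 2 (prior 1/3): box 3 is available, opened with probability 2/5; weight (1/3)·(2/5) = 2/15.
If it is in box 3 (prior 1/3): the host opened box 3, so this case is ruled out; weight (1/3)·0 = 0.
The weights sum to 7/15.
So P(the gold coin in box 2 | the host opened box 3) = (2/15) / (7/15) = 2/7.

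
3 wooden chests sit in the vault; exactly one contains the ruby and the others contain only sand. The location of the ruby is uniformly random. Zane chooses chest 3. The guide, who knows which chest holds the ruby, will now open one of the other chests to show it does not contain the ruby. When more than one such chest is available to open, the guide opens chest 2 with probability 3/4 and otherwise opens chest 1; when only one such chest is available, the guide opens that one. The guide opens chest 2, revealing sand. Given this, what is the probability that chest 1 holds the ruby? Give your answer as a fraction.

Consider each possible location of the ruby in turn.
If it is in chest 1 (prior 1/3): only chest 2 is available, probability 1; weight (1/3)·1 = 1/3.
If it is in chest 2 (prior 1/3): the guide opened chest 2, so this case is ruled out; weight (1/3)·0 = 0.
If it is in chest 3 (prior 1/3): chest 2 is available, opened with probability 3/4; weight (1/3)·(3/4) = 1/4.
The weights sum to 7/12.
So P(the ruby in chest 1 | the guide opened chest 2) = (1/3) / (7/12) = 4/7.

4/7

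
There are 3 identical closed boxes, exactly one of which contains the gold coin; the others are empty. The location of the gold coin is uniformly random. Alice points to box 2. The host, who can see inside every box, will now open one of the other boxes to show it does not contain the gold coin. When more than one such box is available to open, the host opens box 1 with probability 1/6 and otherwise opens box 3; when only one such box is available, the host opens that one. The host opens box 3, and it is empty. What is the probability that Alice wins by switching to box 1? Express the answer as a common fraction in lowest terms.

6/11

Apply Bayes' rule, conditioning on where the gold coin actually is.
If it is in box 1 (prior 1/3): only box 3 is available, probability 1; weight (1/3)·1 = 1/3.
If it is in box 2 (prior 1/3): box 1 is available but not opened, probability 5/6; weight (1/3)·(5/6) = 5/18.
If it is in box 3 (prior 1/3): the host opened box 3, so this case is ruled out; weight (1/3)·0 = 0.
The weights sum to 11/18.
So P(the gold coin in box 1 | the host opened box 3) = (1/3) / (11/18) = 6/11.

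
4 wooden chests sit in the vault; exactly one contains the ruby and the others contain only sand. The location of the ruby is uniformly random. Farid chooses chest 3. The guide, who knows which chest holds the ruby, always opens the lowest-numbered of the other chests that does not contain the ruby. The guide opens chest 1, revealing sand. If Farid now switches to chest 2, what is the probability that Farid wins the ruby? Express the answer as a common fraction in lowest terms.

1/3

Apply Bayes' rule, conditioning on where the ruby actually is.
If it is in chest 1 (prior 1/4): the guide opened chest 1, so this case is ruled out; weight (1/4)·0 = 0.
If it is in any of chests 2, 3, and 4 (prior 1/4 each): chest 1 is the lowest-numbered option available, probability 1; weight (1/4)·1 = 1/4 each.
The weights sum to 3/4.
So P(the ruby in chest 2 | the guide opened chest 1) = (1/4) / (3/4) = 1/3.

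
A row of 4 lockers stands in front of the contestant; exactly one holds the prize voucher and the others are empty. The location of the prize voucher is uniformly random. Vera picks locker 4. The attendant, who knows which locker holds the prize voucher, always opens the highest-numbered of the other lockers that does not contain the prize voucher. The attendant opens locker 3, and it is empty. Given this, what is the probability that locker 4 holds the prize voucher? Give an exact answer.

1/3

Consider each possible location of the prize voucher in turn.
If it is in any of lockers 1, 2, and 4 (prior 1/4 each): locker 3 is the highest-numbered option available, probability 1; weight (1/4)·1 = 1/4 each.
If it is in locker 3 (prior 1/4): the attendant opened locker 3, so this case is ruled out; weight (1/4)·0 = 0.
The weights sum to 3/4.
So P(the prize voucher in locker 4 | the attendant opened locker 3) = (1/4) / (3/4) = 1/3.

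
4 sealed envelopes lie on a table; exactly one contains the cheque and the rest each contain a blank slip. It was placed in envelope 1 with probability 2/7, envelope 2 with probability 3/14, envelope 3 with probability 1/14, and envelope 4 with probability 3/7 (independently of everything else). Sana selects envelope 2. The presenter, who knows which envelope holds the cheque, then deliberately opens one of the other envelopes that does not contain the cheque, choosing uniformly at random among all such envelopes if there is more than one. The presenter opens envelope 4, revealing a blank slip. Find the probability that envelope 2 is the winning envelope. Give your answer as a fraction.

2/7

Condition on the true location of the cheque.
If it is in envelope 1 (prior 2/7): the presenter has 2 equally likely choices, so probability 1/2; weight (2/7)·(1/2) = 1/7.
If it is in envelope 2 (prior 3/14): the presenter has 3 equally likely choices, so probability 1/3; weight (3/14)·(1/3) = 1/14.
If it is in envelope 3 (prior 1/14): the presenter has 2 equally likely choices, so probability 1/2; weight (1/14)·(1/2) = 1/28.
If it is in envelope 4 (prior 3/7): the presenter opened envelope 4, so this case is ruled out; weight (3/7)·0 = 0.
The weights sum to 1/4.
So P(the cheque in envelope 2 | the presenter opened envelope 4) = (1/14) / (1/4) = 2/7.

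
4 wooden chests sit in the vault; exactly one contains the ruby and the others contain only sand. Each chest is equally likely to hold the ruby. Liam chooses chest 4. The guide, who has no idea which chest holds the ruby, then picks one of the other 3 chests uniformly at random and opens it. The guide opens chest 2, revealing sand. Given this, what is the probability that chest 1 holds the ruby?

Consider each possible location of the ruby in turn.
If it is in any of chests 1, 3, and 4 (prior 1/4 each): the guide picks chest 2 with probability 1/3 regardless, and it is not the prize; weight (1/4)·(1/3) = 1/12 each.
If it is in chest 2 (prior 1/4): the guide opened chest 2, so this case is ruled out; weight (1/4)·0 = 0.
The weights sum to 1/4.
So P(the ruby in chest 1 | the guide opened chest 2) = (1/12) / (1/4) = 1/3.

1/3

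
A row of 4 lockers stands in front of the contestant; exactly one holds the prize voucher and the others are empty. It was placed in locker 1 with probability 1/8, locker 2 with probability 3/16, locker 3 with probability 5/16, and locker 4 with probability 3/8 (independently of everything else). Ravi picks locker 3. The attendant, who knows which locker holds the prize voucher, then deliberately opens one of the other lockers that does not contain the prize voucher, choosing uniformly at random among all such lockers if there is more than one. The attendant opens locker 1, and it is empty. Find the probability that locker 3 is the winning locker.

10/37

Consider each possible location of the prize voucher in turn.
If it is in locker 1 (prior 1/8): the attendant opened locker 1, so this case is ruled out; weight (1/8)·0 = 0.
If it is in locker 2 (prior 3/16): the attendant has 2 equally likely choices, so probability 1/2; weight (3/16)·(1/2) = 3/32.
If it is in locker 3 (prior 5/16): the attendant has 3 equally likely choices, so probability 1/3; weight (5/16)·(1/3) = 5/48.
If it is in locker 4 (prior 3/8): the attendant has 2 equally likely choices, so probability 1/2; weight (3/8)·(1/2) = 3/16.
The weights sum to 37/96.
So P(the prize voucher in locker 3 | the attendant opened locker 1) = (5/48) / (37/96) = 10/37.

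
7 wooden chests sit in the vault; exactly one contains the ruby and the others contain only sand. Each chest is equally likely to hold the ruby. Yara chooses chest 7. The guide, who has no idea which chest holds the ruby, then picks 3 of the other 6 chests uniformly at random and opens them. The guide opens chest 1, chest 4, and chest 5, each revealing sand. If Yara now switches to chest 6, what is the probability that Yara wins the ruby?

1/4

Consider each possible location of the ruby in turn.
If it is in any of chests 1, 4, and 5 (prior 1/7 each): that chest was opened and seen not to hold the prize — ruled out; weight (1/7)·0 = 0 each.
If it is in any of chests 2, 3, 6, and 7 (prior 1/7 each): the guide picks exactly this set with probability 1/20 regardless, and none is the prize; weight (1/7)·(1/20) = 1/140 each.
The weights sum to 1/35.
So P(the ruby in chest 6 | the guide opened chest 1, chest 4, and chest 5) = (1/140) / (1/35) = 1/4.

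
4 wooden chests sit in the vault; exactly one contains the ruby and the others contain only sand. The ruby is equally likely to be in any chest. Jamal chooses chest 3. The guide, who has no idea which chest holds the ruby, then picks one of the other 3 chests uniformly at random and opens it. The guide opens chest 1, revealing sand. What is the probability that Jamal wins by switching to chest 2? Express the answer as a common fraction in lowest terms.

Because the guide chose which chest to open without knowing where the ruby is, the choice is independent of the prize location. Learning that chest 1 does not hold the ruby simply rules out that one location and leaves the remaining 3 chests still equally likely by symmetry.
So P(the ruby in chest 2) = 1/3.

1/3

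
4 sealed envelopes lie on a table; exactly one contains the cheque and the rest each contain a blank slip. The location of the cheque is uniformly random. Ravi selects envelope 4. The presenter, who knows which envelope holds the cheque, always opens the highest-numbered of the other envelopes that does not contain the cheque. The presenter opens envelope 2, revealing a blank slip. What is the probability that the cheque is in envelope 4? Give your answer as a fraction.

Condition on the true location of the cheque.
If it is in either of envelopes 1 and 4 (prior 1/4 each): the presenter would have opened envelope 3 instead, probability 0; weight (1/4)·0 = 0 each.
If it is in envelope 2 (prior 1/4): the presenter opened envelope 2, so this case is ruled out; weight (1/4)·0 = 0.
If it is in envelope 3 (prior 1/4): envelope 2 is the highest-numbered option available, probability 1; weight (1/4)·1 = 1/4.
The weights sum to 1/4.
So P(the cheque in envelope 4 | the presenter opened envelope 2) = 0 / (1/4) = 0.

0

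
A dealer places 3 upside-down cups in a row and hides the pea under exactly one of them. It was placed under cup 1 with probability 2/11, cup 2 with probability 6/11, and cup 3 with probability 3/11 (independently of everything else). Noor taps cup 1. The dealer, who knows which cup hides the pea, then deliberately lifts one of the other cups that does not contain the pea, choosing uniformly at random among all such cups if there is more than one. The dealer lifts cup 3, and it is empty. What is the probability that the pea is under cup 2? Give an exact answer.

6/7

Condition on the true location of the pea.
If it is under cup 1 (prior 2/11): the dealer has 2 equally likely choices, so probability 1/2; weight (2/11)·(1/2) = 1/11.
If it is under cup 2 (prior 6/11): the dealer has no choice, probability 1; weight (6/11)·1 = 6/11.
If it is under cup 3 (prior 3/11): the dealer opened cup 3, so this case is ruled out; weight (3/11)·0 = 0.
The weights sum to 7/11.
So P(the pea under cup 2 | the dealer opened cup 3) = (6/11) / (7/11) = 6/7.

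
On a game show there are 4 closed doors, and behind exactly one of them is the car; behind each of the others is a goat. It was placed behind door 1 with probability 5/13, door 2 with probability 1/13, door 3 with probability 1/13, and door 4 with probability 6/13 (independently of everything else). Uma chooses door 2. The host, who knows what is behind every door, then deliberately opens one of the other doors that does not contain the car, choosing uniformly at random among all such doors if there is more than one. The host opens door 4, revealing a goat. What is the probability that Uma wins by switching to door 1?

Apply Bayes' rule, conditioning on where the car actually is.
If it is behind door 1 (prior 5/13): the host has 2 equally likely choices, so probability 1/2; weight (5/13)·(1/2) = 5/26.
If it is behind door 2 (prior 1/13): the host has 3 equally likely choices, so probability 1/3; weight (1/13)·(1/3) = 1/39.
If it is behind door 3 (prior 1/13): the host has 2 equally likely choices, so probability 1/2; weight (1/13)·(1/2) = 1/26.
If it is behind door 4 (prior 6/13): the host opened door 4, so this case is ruled out; weight (6/13)·0 = 0.
The weights sum to 10/39.
So P(the car behind door 1 | the host opened door 4) = (5/26) / (10/39) = 3/4.

3/4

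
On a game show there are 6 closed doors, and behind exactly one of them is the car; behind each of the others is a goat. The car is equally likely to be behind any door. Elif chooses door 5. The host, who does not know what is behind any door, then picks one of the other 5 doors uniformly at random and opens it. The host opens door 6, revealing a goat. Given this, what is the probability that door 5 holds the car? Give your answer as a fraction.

Consider each possible location of the car in turn.
If it is behind any of doors 1, 2, 3, 4, and 5 (prior 1/6 each): the host picks door 6 with probability 1/5 regardless, and it is not the prize; weight (1/6)·(1/5) = 1/30 each.
If it is behind door 6 (prior 1/6): the host opened door 6, so this case is ruled out; weight (1/6)·0 = 0.
The weights sum to 1/6.
So P(the car behind door 5 | the host opened door 6) = (1/30) / (1/6) = 1/5.

1/5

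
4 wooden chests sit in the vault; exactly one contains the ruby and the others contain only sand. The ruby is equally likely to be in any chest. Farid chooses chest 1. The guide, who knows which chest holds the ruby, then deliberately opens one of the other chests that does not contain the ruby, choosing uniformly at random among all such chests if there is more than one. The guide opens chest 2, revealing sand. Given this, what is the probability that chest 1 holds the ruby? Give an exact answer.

Apply Bayes' rule, conditioning on where the ruby actually is.
If it is in chest 1 (prior 1/4): the guide has 3 equally likely choices, so probability 1/3; weight (1/4)·(1/3) = 1/12.
If it is in chest 2 (prior 1/4): the guide opened chest 2, so this case is ruled out; weight (1/4)·0 = 0.
If it is in either of chests 3 and 4 (prior 1/4 each): the guide has 2 equally likely choices, so probability 1/2; weight (1/4)·(1/2) = 1/8 each.
The weights sum to 1/3.
So P(the ruby in chest 1 | the guide opened chest 2) = (1/12) / (1/3) = 1/4.

1/4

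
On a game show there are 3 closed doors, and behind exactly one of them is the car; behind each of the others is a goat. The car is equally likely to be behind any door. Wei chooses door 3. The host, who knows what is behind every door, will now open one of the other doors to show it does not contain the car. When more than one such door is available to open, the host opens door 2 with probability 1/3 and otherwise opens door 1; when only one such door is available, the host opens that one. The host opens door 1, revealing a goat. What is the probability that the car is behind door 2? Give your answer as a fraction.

Consider each possible location of the car in turn.
If it is behind door 1 (prior 1/3): the host opened door 1, so this case is ruled out; weight (1/3)·0 = 0.
If it is behind door 2 (prior 1/3): only door 1 is available, probability 1; weight (1/3)·1 = 1/3.
If it is behind door 3 (prior 1/3): door 2 is available but not opened, probability 2/3; weight (1/3)·(2/3) = 2/9.
The weights sum to 5/9.
So P(the car behind door 2 | the host opened door 1) = (1/3) / (5/9) = 3/5.

3/5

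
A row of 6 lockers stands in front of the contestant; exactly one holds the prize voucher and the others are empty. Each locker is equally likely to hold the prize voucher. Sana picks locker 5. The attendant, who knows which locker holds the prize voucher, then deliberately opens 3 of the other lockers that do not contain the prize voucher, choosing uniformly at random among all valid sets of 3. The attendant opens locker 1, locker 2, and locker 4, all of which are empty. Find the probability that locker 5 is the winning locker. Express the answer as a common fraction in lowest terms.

Apply Bayes' rule, conditioning on where the prize voucher actually is.
If it is in any of lockers 1, 2, and 4 (prior 1/6 each): that locker was opened and seen not to hold the prize — ruled out; weight (1/6)·0 = 0 each.
If it is in either of lockers 3 and 6 (prior 1/6 each): the attendant has 4 equally likely choices, so probability 1/4; weight (1/6)·(1/4) = 1/24 each.
If it is in locker 5 (prior 1/6): the attendant has 10 equally likely choices, so probability 1/10; weight (1/6)·(1/10) = 1/60.
The weights sum to 1/10.
So P(the prize voucher in locker 5 | the attendant opened locker 1, locker 2, and locker 4) = (1/60) / (1/10) = 1/6.

1/6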